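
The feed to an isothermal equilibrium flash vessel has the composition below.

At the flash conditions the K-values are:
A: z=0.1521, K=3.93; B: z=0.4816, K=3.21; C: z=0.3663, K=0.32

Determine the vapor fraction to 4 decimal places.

Rachford–Rice: g(ψ) = Σ zᵢ(Kᵢ−1)/(1+ψ(Kᵢ−1)) = 0.
g(0) = ΣzᵢKᵢ − 1 = 1.2609 and g(1) = 1 − Σzᵢ/Kᵢ = -0.3334, so a root lies in (0, 1).
Newton–Raphson from ψ = 0.5:
  ψ = 0.5000: g = 0.30902, g' = -1.1346 → ψ = 0.7724
  ψ = 0.7724: g = 0.00515, g' = -1.1950 → ψ = 0.7767
Converged at ψ = 0.7767.

ψ = 0.7767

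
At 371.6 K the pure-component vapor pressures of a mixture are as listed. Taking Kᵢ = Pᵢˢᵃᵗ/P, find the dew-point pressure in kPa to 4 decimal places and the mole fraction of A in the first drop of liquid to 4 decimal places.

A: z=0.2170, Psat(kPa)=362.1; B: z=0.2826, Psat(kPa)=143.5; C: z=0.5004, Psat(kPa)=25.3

Pdew = 44.7482 kPa, x_A = 0.0268

At the dew point ψ → 1, so Σzᵢ/Kᵢ = 1 with Kᵢ = Pᵢˢᵃᵗ/P ⇒ 1/P = Σzᵢ/Pᵢˢᵃᵗ.
1/P = 0.2170/362.1 + 0.2826/143.5 + 0.5004/25.3 = 0.0223473 ⇒ P = 44.7482 kPa
xᵢ = zᵢP/Pᵢˢᵃᵗ ⇒ x_A = 0.2170·44.7482/362.1 = 0.0268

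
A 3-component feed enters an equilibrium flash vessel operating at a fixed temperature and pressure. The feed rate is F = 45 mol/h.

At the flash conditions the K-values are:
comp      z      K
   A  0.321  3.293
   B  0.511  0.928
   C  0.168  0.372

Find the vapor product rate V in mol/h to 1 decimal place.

V = 36.8 mol/h

Material balance + equilibrium reduce to Σ zᵢ(Kᵢ−1)/(1+V/F(Kᵢ−1)) = 0.
Check two-phase: ΣzᵢKᵢ = 1.594 > 1 and Σzᵢ/Kᵢ = 1.100 > 1, so g(0) = 0.594 > 0 and g(1) = -0.100 < 0.
Newton–Raphson from V/F = 0.5:
  V/F = 0.500: g = 0.1509, g' = -0.510 → V/F = 0.796
  V/F = 0.796: g = 0.0105, g' = -0.479 → V/F = 0.818
Converged at V/F = 0.818.
Then V = V/F·F = 0.8178·45 = 36.8 mol/h and L = F − V = 8.2 mol/h.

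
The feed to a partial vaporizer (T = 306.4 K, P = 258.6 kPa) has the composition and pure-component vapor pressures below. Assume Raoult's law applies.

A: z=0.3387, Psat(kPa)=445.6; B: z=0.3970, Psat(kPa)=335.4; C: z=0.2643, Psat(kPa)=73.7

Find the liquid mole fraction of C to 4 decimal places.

Raoult's law: Kᵢ = Pᵢˢᵃᵗ/P = Pᵢˢᵃᵗ/258.6.
  K_A = 445.6/258.6 = 1.723125, K_B = 335.4/258.6 = 1.296984, K_C = 73.7/258.6 = 0.284996
Material balance + equilibrium reduce to Σ zᵢ(Kᵢ−1)/(1+ψ(Kᵢ−1)) = 0.
g(0) = ΣzᵢKᵢ − 1 = 0.1738 and g(1) = 1 − Σzᵢ/Kᵢ = -0.4300, so a root lies in (0, 1).
Newton iteration, ψ⁰ = 0.5:
  ψ = 0.5000: g = -0.01158, g' = -0.4494 → ψ = 0.4742
  ψ = 0.4742: g = -0.00020, g' = -0.4344 → ψ = 0.4738
Converged at ψ = 0.4738.
Compositions from xᵢ = zᵢ/(1+ψ(Kᵢ−1)), yᵢ = Kᵢxᵢ:
  A: x = 0.2523, y = 0.4347
  B: x = 0.3480, y = 0.4514
  C: x = 0.3997, y = 0.1139

x_C = 0.3997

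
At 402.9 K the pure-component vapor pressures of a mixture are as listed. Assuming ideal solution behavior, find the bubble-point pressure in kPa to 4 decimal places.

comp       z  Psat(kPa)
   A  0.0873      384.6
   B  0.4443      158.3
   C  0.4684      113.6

At the bubble point ψ → 0, so ΣzᵢKᵢ = 1 with Kᵢ = Pᵢˢᵃᵗ/P ⇒ P = ΣzᵢPᵢˢᵃᵗ.
P = 0.0873·384.6 + 0.4443·158.3 + 0.4684·113.6 = 157.1185 kPa

Pbub = 157.1185 kPa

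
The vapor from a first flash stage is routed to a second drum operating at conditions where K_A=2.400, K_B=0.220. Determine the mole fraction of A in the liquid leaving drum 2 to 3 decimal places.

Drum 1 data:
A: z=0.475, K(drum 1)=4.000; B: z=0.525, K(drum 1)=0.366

x_A (drum 2) = 0.358

Drum 1:
Newton–Raphson from ψ₁ = 0.54:
  ψ₁ = 0.540: g = 0.0378, g' = -1.111 → ψ₁ = 0.574
Converged at ψ₁ = 0.574.
Drum-1 compositions:
  A: x = 0.174, y = 0.698
  B: x = 0.826, y = 0.302
Drum-2 feed = drum-1 vapor: z₂ = (0.6979, 0.3021).
Drum 2:
Let ψ₂ = V/F and solve Σ zᵢ(Kᵢ−1)/(1+ψ₂(Kᵢ−1)) = 0.
g(0) = ΣzᵢKᵢ − 1 = 0.741 and g(1) = 1 − Σzᵢ/Kᵢ = -0.664, so a root lies in (0, 1).
Binary case is linear: z₁(K₁−1)(1+ψ₂(K₂−1)) + z₂(K₂−1)(1+ψ₂(K₁−1)) = 0
⇒ ψ₂ = [z₁(K₁−1)+z₂(K₂−1)] / [−(K₁−1)(K₂−1)] = 0.7413/1.0920 = 0.679
  A: x = 0.358, y = 0.859
  B: x = 0.642, y = 0.141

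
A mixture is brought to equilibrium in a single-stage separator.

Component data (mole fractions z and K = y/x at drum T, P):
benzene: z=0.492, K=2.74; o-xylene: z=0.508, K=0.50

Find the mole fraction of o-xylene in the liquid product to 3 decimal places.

Rachford–Rice: g(ψ) = Σ zᵢ(Kᵢ−1)/(1+ψ(Kᵢ−1)) = 0.
Feasibility: ΣzᵢKᵢ = 1.602, Σzᵢ/Kᵢ = 1.196 — both > 1, two phases present.
Binary case is linear: z₁(K₁−1)(1+ψ(K₂−1)) + z₂(K₂−1)(1+ψ(K₁−1)) = 0
⇒ ψ = [z₁(K₁−1)+z₂(K₂−1)] / [−(K₁−1)(K₂−1)] = 0.6021/0.8700 = 0.692
Compositions from xᵢ = zᵢ/(1+ψ(Kᵢ−1)), yᵢ = Kᵢxᵢ:
  benzene: x = 0.223, y = 0.612
  o-xylene: x = 0.777, y = 0.388

x_o-xylene = 0.777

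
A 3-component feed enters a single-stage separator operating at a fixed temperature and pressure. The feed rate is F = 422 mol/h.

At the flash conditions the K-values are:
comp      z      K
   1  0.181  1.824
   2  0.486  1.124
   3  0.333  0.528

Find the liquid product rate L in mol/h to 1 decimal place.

Rachford–Rice: g(ψ) = Σ zᵢ(Kᵢ−1)/(1+ψ(Kᵢ−1)) = 0.
Feasibility: ΣzᵢKᵢ = 1.052, Σzᵢ/Kᵢ = 1.162 — both > 1, two phases present.
Newton iteration, ψ⁰ = 0.64:
  ψ = 0.640: g = -0.0717, g' = -0.211 → ψ = 0.301
  ψ = 0.301: g = -0.0056, g' = -0.187 → ψ = 0.271
Converged at ψ = 0.271.
Then V = ψ·F = 0.2710·422 = 114.3 mol/h and L = F − V = 307.7 mol/h.

L = 307.7 mol/h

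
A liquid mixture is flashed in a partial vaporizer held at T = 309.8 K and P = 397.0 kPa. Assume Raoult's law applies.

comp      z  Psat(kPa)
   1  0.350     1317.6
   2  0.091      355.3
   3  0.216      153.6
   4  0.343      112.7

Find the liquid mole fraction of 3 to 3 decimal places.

x_3 = 0.264

Raoult's law: Kᵢ = Pᵢˢᵃᵗ/P = Pᵢˢᵃᵗ/397.0.
  K_1 = 1317.6/397.0 = 3.31889, K_2 = 355.3/397.0 = 0.89496, K_3 = 153.6/397.0 = 0.38690, K_4 = 112.7/397.0 = 0.28388
Material balance + equilibrium reduce to Σ zᵢ(Kᵢ−1)/(1+ψ(Kᵢ−1)) = 0.
g(0) = ΣzᵢKᵢ − 1 = 0.424 and g(1) = 1 − Σzᵢ/Kᵢ = -0.974, so a root lies in (0, 1).
Newton iteration, ψ⁰ = 0.5:
  ψ = 0.500: g = -0.2079, g' = -1.000 → ψ = 0.292
  ψ = 0.292: g = 0.0019, g' = -1.072 → ψ = 0.294
Converged at ψ = 0.294.
Compositions from xᵢ = zᵢ/(1+ψ(Kᵢ−1)), yᵢ = Kᵢxᵢ:
  1: x = 0.208, y = 0.691
  2: x = 0.094, y = 0.084
  3: x = 0.264, y = 0.102
  4: x = 0.434, y = 0.123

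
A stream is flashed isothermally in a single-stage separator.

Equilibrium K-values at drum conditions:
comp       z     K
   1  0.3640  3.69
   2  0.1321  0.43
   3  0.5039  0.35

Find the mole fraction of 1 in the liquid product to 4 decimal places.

Material balance + equilibrium reduce to Σ zᵢ(Kᵢ−1)/(1+V/F(Kᵢ−1)) = 0.
g(0) = ΣzᵢKᵢ − 1 = 0.5763 and g(1) = 1 − Σzᵢ/Kᵢ = -0.8456, so a root lies in (0, 1).
Newton–Raphson from V/F = 0.5:
  V/F = 0.5000: g = -0.17300, g' = -1.0302 → V/F = 0.3321
  V/F = 0.3321: g = 0.00660, g' = -1.1463 → V/F = 0.3378
  V/F = 0.3378: g = 0.00002, g' = -1.1383 → V/F = 0.3379
Converged at V/F = 0.3379.
Compositions from xᵢ = zᵢ/(1+V/F(Kᵢ−1)), yᵢ = Kᵢxᵢ:
  1: x = 0.1907, y = 0.7037
  2: x = 0.1636, y = 0.0704
  3: x = 0.6457, y = 0.2260

x_1 = 0.1907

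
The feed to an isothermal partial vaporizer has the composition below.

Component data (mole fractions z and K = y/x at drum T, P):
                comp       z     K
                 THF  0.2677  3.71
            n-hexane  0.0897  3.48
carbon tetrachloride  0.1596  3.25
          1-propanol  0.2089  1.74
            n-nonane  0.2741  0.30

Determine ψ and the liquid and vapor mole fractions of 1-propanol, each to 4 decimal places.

Let ψ = V/F and solve Σ zᵢ(Kᵢ−1)/(1+ψ(Kᵢ−1)) = 0.
Check two-phase: ΣzᵢKᵢ = 2.2697 > 1 and Σzᵢ/Kᵢ = 1.1808 > 1, so g(0) = 1.2697 > 0 and g(1) = -0.1808 < 0.
Iterate (Newton) starting at ψ = 0.5:
  ψ = 0.5000: g = 0.39400, g' = -1.0222 → ψ = 0.8854
  ψ = 0.8854: g = -0.00826, g' = -1.2853 → ψ = 0.8790
Converged at ψ = 0.8790.
Compositions from xᵢ = zᵢ/(1+ψ(Kᵢ−1)), yᵢ = Kᵢxᵢ:
  THF: x = 0.0792, y = 0.2937
  n-hexane: x = 0.0282, y = 0.0982
  carbon tetrachloride: x = 0.0536, y = 0.1742
  1-propanol: x = 0.1266, y = 0.2202
  n-nonane: x = 0.7125, y = 0.2137

ψ = 0.8790, x_1-propanol = 0.1266, y_1-propanol = 0.2202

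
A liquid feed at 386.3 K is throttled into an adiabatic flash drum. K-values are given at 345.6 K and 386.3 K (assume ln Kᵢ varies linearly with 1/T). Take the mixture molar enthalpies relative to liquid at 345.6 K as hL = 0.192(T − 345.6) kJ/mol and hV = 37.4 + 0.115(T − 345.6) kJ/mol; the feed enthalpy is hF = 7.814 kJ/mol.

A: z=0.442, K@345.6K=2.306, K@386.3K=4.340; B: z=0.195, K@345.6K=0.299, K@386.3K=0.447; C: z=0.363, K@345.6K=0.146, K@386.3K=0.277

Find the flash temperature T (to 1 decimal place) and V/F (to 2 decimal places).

T = 350.2 K, V/F = 0.19

Adiabatic flash: solve Rachford–Rice at each trial T, then check hF = ψ·hV(T) + (1−ψ)·hL(T).
  T = 345.6 K: K = (2.306, 0.299, 0.146), RR gives ψ = 0.124, H_out = 4.651 kJ/mol
  T = 386.3 K: K = (4.340, 0.447, 0.277), RR gives ψ = 0.494, H_out = 24.754 kJ/mol
  T = 366.0 K: K = (3.222, 0.370, 0.205), RR gives ψ = 0.346, H_out = 16.313 kJ/mol
  T = 355.8 K: K = (2.739, 0.334, 0.174), RR gives ψ = 0.252, H_out = 11.169 kJ/mol
  T = 350.7 K: K = (2.516, 0.316, 0.159), RR gives ψ = 0.194, H_out = 8.144 kJ/mol
  T = 348.1 K: K = (2.408, 0.307, 0.153), RR gives ψ = 0.160, H_out = 6.433 kJ/mol
  T = 349.4 K: K = (2.462, 0.312, 0.156), RR gives ψ = 0.177, H_out = 7.304 kJ/mol
Linear interpolation between T = 349.4 (H_out = 7.304) and T = 350.7 (H_out = 8.144) on hF = 7.814 gives T ≈ 350.2 K, at which ψ = 0.19.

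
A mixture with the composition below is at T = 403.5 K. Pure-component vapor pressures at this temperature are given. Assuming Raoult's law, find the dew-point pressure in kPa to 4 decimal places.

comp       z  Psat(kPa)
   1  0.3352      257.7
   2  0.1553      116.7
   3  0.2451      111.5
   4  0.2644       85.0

Pdew = 125.9399 kPa

At the dew point ψ → 1, so Σzᵢ/Kᵢ = 1 with Kᵢ = Pᵢˢᵃᵗ/P ⇒ 1/P = Σzᵢ/Pᵢˢᵃᵗ.
1/P = 0.3352/257.7 + 0.1553/116.7 + 0.2451/111.5 + 0.2644/85.0 = 0.0079403 ⇒ P = 125.9399 kPa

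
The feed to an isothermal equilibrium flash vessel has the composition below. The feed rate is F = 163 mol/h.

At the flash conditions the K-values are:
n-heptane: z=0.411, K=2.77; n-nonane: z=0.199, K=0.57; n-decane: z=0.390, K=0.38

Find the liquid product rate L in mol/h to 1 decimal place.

Material balance + equilibrium reduce to Σ zᵢ(Kᵢ−1)/(1+V/F(Kᵢ−1)) = 0.
Feasibility: ΣzᵢKᵢ = 1.400, Σzᵢ/Kᵢ = 1.524 — both > 1, two phases present.
Newton iteration, V/F⁰ = 0.45:
  V/F = 0.450: g = -0.0365, g' = -0.744 → V/F = 0.401
Converged at V/F = 0.401.
Then V = V/F·F = 0.4014·163 = 65.4 mol/h and L = F − V = 97.6 mol/h.

L = 97.6 mol/h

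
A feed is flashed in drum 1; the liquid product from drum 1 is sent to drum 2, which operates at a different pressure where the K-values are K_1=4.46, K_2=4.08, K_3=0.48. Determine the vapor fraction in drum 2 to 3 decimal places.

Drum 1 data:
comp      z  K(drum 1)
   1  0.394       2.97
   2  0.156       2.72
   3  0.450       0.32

V/F (drum 2) = 0.288

Drum 1:
Rachford–Rice: g(ψ₁) = Σ zᵢ(Kᵢ−1)/(1+ψ₁(Kᵢ−1)) = 0.
Feasibility: ΣzᵢKᵢ = 1.739, Σzᵢ/Kᵢ = 1.596 — both > 1, two phases present.
Newton iteration, ψ₁⁰ = 0.68:
  ψ₁ = 0.680: g = -0.1138, g' = -1.097 → ψ₁ = 0.576
  ψ₁ = 0.576: g = -0.0050, g' = -1.014 → ψ₁ = 0.571
Converged at ψ₁ = 0.571.
Drum-1 compositions:
  1: x = 0.185, y = 0.550
  2: x = 0.079, y = 0.214
  3: x = 0.736, y = 0.236
Drum-2 feed = drum-1 liquid: z₂ = (0.1854, 0.0787, 0.7360).
Drum 2:
Rachford–Rice: g(ψ₂) = Σ zᵢ(Kᵢ−1)/(1+ψ₂(Kᵢ−1)) = 0.
Check two-phase: ΣzᵢKᵢ = 1.501 > 1 and Σzᵢ/Kᵢ = 1.594 > 1, so g(0) = 0.501 > 0 and g(1) = -0.594 < 0.
Newton iteration, ψ₂⁰ = 0.47:
  ψ₂ = 0.470: g = -0.1633, g' = -0.795 → ψ₂ = 0.265
  ψ₂ = 0.265: g = 0.0246, g' = -1.099 → ψ₂ = 0.287
  ψ₂ = 0.287: g = 0.0006, g' = -1.044 → ψ₂ = 0.288
Converged at ψ₂ = 0.288.
  1: x = 0.093, y = 0.414
  2: x = 0.042, y = 0.170
  3: x = 0.865, y = 0.415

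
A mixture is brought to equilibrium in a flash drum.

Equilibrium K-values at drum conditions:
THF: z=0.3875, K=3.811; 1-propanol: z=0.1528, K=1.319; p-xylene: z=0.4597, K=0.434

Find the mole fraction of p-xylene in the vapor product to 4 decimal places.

Material balance + equilibrium reduce to Σ zᵢ(Kᵢ−1)/(1+V/F(Kᵢ−1)) = 0.
g(0) = ΣzᵢKᵢ − 1 = 0.8778 and g(1) = 1 − Σzᵢ/Kᵢ = -0.2767, so a root lies in (0, 1).
Iterate (Newton) starting at V/F = 0.32:
  V/F = 0.3200: g = 0.29993, g' = -1.0810 → V/F = 0.5974
  V/F = 0.5974: g = 0.05434, g' = -0.7737 → V/F = 0.6677
  V/F = 0.6677: g = 0.00056, g' = -0.7611 → V/F = 0.6684
Converged at V/F = 0.6684.
Compositions from xᵢ = zᵢ/(1+V/F(Kᵢ−1)), yᵢ = Kᵢxᵢ:
  THF: x = 0.1346, y = 0.5130
  1-propanol: x = 0.1259, y = 0.1661
  p-xylene: x = 0.7395, y = 0.3209

y_p-xylene = 0.3209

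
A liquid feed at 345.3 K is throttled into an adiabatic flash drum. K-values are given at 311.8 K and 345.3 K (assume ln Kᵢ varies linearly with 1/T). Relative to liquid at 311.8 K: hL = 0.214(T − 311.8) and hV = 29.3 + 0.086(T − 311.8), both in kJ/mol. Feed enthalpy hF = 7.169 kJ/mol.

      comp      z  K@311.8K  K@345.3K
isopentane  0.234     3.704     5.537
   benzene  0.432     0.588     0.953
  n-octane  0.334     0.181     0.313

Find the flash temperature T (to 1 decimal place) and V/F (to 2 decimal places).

Adiabatic flash: solve Rachford–Rice at each trial T, then check hF = ψ·hV(T) + (1−ψ)·hL(T).
  T = 311.8 K: K = (3.704, 0.588, 0.181), RR gives ψ = 0.110, H_out = 3.236 kJ/mol
  T = 345.3 K: K = (5.537, 0.953, 0.313), RR gives ψ = 0.446, H_out = 18.312 kJ/mol
  T = 328.6 K: K = (4.578, 0.758, 0.242), RR gives ψ = 0.266, H_out = 10.819 kJ/mol
  T = 320.2 K: K = (4.129, 0.670, 0.210), RR gives ψ = 0.187, H_out = 7.084 kJ/mol
  T = 324.4 K: K = (4.351, 0.713, 0.225), RR gives ψ = 0.226, H_out = 8.958 kJ/mol
  T = 322.3 K: K = (4.239, 0.692, 0.218), RR gives ψ = 0.207, H_out = 8.023 kJ/mol
Linear interpolation between T = 320.2 (H_out = 7.084) and T = 322.3 (H_out = 8.023) on hF = 7.169 gives T ≈ 320.4 K, at which ψ = 0.19.

T = 320.4 K, V/F = 0.19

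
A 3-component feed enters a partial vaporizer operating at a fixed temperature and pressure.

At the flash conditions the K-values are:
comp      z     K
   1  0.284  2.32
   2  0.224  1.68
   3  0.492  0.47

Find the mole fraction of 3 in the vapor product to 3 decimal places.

y_3 = 0.308

Rachford–Rice: g(V/F) = Σ zᵢ(Kᵢ−1)/(1+V/F(Kᵢ−1)) = 0.
g(0) = ΣzᵢKᵢ − 1 = 0.266 and g(1) = 1 − Σzᵢ/Kᵢ = -0.303, so a root lies in (0, 1).
Iterate (Newton) starting at V/F = 0.36:
  V/F = 0.360: g = 0.0542, g' = -0.505 → V/F = 0.467
  V/F = 0.467: g = 0.0008, g' = -0.493 → V/F = 0.469
Converged at V/F = 0.469.
Compositions from xᵢ = zᵢ/(1+V/F(Kᵢ−1)), yᵢ = Kᵢxᵢ:
  1: x = 0.175, y = 0.407
  2: x = 0.170, y = 0.285
  3: x = 0.655, y = 0.308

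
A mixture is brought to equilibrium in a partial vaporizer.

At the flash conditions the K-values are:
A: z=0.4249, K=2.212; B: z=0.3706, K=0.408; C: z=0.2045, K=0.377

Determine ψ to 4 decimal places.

Let ψ = V/F and solve Σ zᵢ(Kᵢ−1)/(1+ψ(Kᵢ−1)) = 0.
Feasibility: ΣzᵢKᵢ = 1.1682, Σzᵢ/Kᵢ = 1.6429 — both > 1, two phases present.
Newton–Raphson from ψ = 0.5:
  ψ = 0.5000: g = -0.17603, g' = -0.6715 → ψ = 0.2379
  ψ = 0.2379: g = -0.00518, g' = -0.6614 → ψ = 0.2300
Converged at ψ = 0.2300.

ψ = 0.2300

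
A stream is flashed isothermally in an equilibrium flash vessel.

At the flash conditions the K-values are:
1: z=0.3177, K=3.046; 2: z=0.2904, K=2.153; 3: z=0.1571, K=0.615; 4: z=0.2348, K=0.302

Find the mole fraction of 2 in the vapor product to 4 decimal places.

Material balance + equilibrium reduce to Σ zᵢ(Kᵢ−1)/(1+ψ(Kᵢ−1)) = 0.
Feasibility: ΣzᵢKᵢ = 1.7605, Σzᵢ/Kᵢ = 1.2721 — both > 1, two phases present.
Newton iteration, ψ⁰ = 0.5:
  ψ = 0.5000: g = 0.20705, g' = -0.7859 → ψ = 0.7634
  ψ = 0.7634: g = -0.00472, g' = -0.8828 → ψ = 0.7581
Converged at ψ = 0.7581.
Compositions from xᵢ = zᵢ/(1+ψ(Kᵢ−1)), yᵢ = Kᵢxᵢ:
  1: x = 0.1245, y = 0.3793
  2: x = 0.1550, y = 0.3336
  3: x = 0.2218, y = 0.1364
  4: x = 0.4987, y = 0.1506

y_2 = 0.3336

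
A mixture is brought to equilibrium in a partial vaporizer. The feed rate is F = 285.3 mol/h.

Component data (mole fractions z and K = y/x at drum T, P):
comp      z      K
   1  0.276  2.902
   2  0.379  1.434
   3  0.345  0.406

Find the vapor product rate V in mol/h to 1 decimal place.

Let β = V/F and solve Σ zᵢ(Kᵢ−1)/(1+β(Kᵢ−1)) = 0.
Feasibility: ΣzᵢKᵢ = 1.485, Σzᵢ/Kᵢ = 1.209 — both > 1, two phases present.
Newton–Raphson from β = 0.55:
  β = 0.550: g = 0.0850, g' = -0.554 → β = 0.704
  β = 0.704: g = -0.0015, g' = -0.584 → β = 0.701
Converged at β = 0.701.
Then V = β·F = 0.7009·285.3 = 200.0 mol/h and L = F − V = 85.3 mol/h.

V = 200.0 mol/h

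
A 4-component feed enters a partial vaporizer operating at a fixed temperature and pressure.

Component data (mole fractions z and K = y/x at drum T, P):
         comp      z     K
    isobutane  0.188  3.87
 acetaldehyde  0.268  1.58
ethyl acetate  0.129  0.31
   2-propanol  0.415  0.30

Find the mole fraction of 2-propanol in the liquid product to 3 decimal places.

x_2-propanol = 0.499

Material balance + equilibrium reduce to Σ zᵢ(Kᵢ−1)/(1+β(Kᵢ−1)) = 0.
Feasibility: ΣzᵢKᵢ = 1.315, Σzᵢ/Kᵢ = 2.018 — both > 1, two phases present.
Newton iteration, β⁰ = 0.5:
  β = 0.500: g = -0.2407, g' = -0.940 → β = 0.244
  β = 0.244: g = -0.0037, g' = -0.990 → β = 0.240
Converged at β = 0.240.
Compositions from xᵢ = zᵢ/(1+β(Kᵢ−1)), yᵢ = Kᵢxᵢ:
  isobutane: x = 0.111, y = 0.431
  acetaldehyde: x = 0.235, y = 0.372
  ethyl acetate: x = 0.155, y = 0.048
  2-propanol: x = 0.499, y = 0.150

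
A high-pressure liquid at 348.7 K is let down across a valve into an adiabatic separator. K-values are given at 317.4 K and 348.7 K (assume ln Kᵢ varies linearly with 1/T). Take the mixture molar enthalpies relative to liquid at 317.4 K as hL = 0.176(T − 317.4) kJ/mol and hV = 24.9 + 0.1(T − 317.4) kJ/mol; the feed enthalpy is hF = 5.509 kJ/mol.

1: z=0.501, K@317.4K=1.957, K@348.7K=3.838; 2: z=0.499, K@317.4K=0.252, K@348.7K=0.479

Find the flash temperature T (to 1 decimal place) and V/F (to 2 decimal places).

Adiabatic flash: solve Rachford–Rice at each trial T, then check hF = ψ·hV(T) + (1−ψ)·hL(T).
  T = 317.4 K: K = (1.957, 0.252), RR gives ψ = 0.148, H_out = 3.694 kJ/mol
  T = 348.7 K: K = (3.838, 0.479), RR gives ψ = 0.786, H_out = 23.206 kJ/mol
  T = 333.0 K: K = (2.781, 0.352), RR gives ψ = 0.493, H_out = 14.447 kJ/mol
  T = 325.2 K: K = (2.343, 0.299), RR gives ψ = 0.343, H_out = 9.717 kJ/mol
  T = 321.3 K: K = (2.144, 0.275), RR gives ψ = 0.255, H_out = 6.950 kJ/mol
  T = 319.4 K: K = (2.051, 0.264), RR gives ψ = 0.206, H_out = 5.439 kJ/mol
Linear interpolation between T = 319.4 (H_out = 5.439) and T = 321.3 (H_out = 6.950) on hF = 5.509 gives T ≈ 319.5 K, at which ψ = 0.21.

T = 319.5 K, V/F = 0.21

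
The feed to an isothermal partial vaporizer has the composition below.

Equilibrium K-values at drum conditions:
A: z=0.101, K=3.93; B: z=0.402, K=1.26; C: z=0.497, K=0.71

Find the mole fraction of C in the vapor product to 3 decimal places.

Rachford–Rice: g(ψ) = Σ zᵢ(Kᵢ−1)/(1+ψ(Kᵢ−1)) = 0.
g(0) = ΣzᵢKᵢ − 1 = 0.256 and g(1) = 1 − Σzᵢ/Kᵢ = -0.045, so a root lies in (0, 1).
Newton iteration, ψ⁰ = 0.5:
  ψ = 0.500: g = 0.0440, g' = -0.221 → ψ = 0.699
  ψ = 0.699: g = 0.0048, g' = -0.179 → ψ = 0.726
Converged at ψ = 0.726.
Compositions from xᵢ = zᵢ/(1+ψ(Kᵢ−1)), yᵢ = Kᵢxᵢ:
  A: x = 0.032, y = 0.127
  B: x = 0.338, y = 0.426
  C: x = 0.630, y = 0.447

y_C = 0.447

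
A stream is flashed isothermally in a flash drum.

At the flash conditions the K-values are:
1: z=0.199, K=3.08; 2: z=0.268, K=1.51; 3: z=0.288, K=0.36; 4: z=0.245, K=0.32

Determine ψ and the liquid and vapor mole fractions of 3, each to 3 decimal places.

Material balance + equilibrium reduce to Σ zᵢ(Kᵢ−1)/(1+ψ(Kᵢ−1)) = 0.
Check two-phase: ΣzᵢKᵢ = 1.200 > 1 and Σzᵢ/Kᵢ = 1.808 > 1, so g(0) = 0.200 > 0 and g(1) = -0.808 < 0.
Newton iteration, ψ⁰ = 0.7:
  ψ = 0.700: g = -0.3826, g' = -0.980 → ψ = 0.310
  ψ = 0.310: g = -0.0712, g' = -0.736 → ψ = 0.213
  ψ = 0.213: g = 0.0019, g' = -0.783 → ψ = 0.215
Converged at ψ = 0.215.
Compositions from xᵢ = zᵢ/(1+ψ(Kᵢ−1)), yᵢ = Kᵢxᵢ:
  1: x = 0.137, y = 0.423
  2: x = 0.241, y = 0.365
  3: x = 0.334, y = 0.120
  4: x = 0.287, y = 0.092

ψ = 0.215, x_3 = 0.334, y_3 = 0.120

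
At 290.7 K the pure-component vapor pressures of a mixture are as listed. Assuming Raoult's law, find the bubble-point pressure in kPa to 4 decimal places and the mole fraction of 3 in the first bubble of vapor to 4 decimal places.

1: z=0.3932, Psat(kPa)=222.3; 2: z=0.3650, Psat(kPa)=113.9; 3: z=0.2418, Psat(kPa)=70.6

At the bubble point ψ → 0, so ΣzᵢKᵢ = 1 with Kᵢ = Pᵢˢᵃᵗ/P ⇒ P = ΣzᵢPᵢˢᵃᵗ.
P = 0.3932·222.3 + 0.3650·113.9 + 0.2418·70.6 = 146.0529 kPa
yᵢ = zᵢPᵢˢᵃᵗ/P ⇒ y_3 = 0.2418·70.6/146.0529 = 0.1169

Pbub = 146.0529 kPa, y_3 = 0.1169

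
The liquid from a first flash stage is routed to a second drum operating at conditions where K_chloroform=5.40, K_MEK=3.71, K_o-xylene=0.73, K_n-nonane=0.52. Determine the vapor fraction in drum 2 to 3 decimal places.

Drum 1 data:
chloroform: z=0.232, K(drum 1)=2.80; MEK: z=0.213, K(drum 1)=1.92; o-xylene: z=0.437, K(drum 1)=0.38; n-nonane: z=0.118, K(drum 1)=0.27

V/F (drum 2) = 0.798

Drum 1:
Newton–Raphson from ψ₁ = 0.5:
  ψ₁ = 0.500: g = -0.1743, g' = -0.802 → ψ₁ = 0.283
  ψ₁ = 0.283: g = -0.0047, g' = -0.791 → ψ₁ = 0.277
Converged at ψ₁ = 0.277.
Drum-1 compositions:
  chloroform: x = 0.155, y = 0.434
  MEK: x = 0.170, y = 0.326
  o-xylene: x = 0.527, y = 0.200
  n-nonane: x = 0.148, y = 0.040
Drum-2 feed = drum-1 liquid: z₂ = (0.1549, 0.1698, 0.5275, 0.1479).
Drum 2:
Let ψ₂ = V/F and solve Σ zᵢ(Kᵢ−1)/(1+ψ₂(Kᵢ−1)) = 0.
g(0) = ΣzᵢKᵢ − 1 = 0.928 and g(1) = 1 − Σzᵢ/Kᵢ = -0.081, so a root lies in (0, 1).
Newton iteration, ψ₂⁰ = 0.5:
  ψ₂ = 0.500: g = 0.1503, g' = -0.628 → ψ₂ = 0.739
  ψ₂ = 0.739: g = 0.0255, g' = -0.446 → ψ₂ = 0.796
  ψ₂ = 0.796: g = 0.0006, g' = -0.424 → ψ₂ = 0.798
Converged at ψ₂ = 0.798.
  chloroform: x = 0.034, y = 0.185
  MEK: x = 0.054, y = 0.199
  o-xylene: x = 0.672, y = 0.491
  n-nonane: x = 0.240, y = 0.125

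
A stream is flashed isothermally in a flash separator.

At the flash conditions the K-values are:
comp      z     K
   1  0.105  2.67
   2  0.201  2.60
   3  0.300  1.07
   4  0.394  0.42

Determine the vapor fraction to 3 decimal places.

ψ = 0.447

Let ψ = V/F and solve Σ zᵢ(Kᵢ−1)/(1+ψ(Kᵢ−1)) = 0.
Feasibility: ΣzᵢKᵢ = 1.289, Σzᵢ/Kᵢ = 1.335 — both > 1, two phases present.
Newton iteration, ψ⁰ = 0.5:
  ψ = 0.500: g = -0.0273, g' = -0.510 → ψ = 0.446
  ψ = 0.446: g = 0.0001, g' = -0.514 → ψ = 0.447
Converged at ψ = 0.447.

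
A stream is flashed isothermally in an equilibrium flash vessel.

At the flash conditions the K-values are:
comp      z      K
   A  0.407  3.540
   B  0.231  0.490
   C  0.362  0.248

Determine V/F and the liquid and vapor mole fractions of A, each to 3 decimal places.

V/F = 0.379, x_A = 0.207, y_A = 0.734

Material balance + equilibrium reduce to Σ zᵢ(Kᵢ−1)/(1+V/F(Kᵢ−1)) = 0.
g(0) = ΣzᵢKᵢ − 1 = 0.644 and g(1) = 1 − Σzᵢ/Kᵢ = -1.046, so a root lies in (0, 1).
Newton iteration, V/F⁰ = 0.5:
  V/F = 0.500: g = -0.1390, g' = -1.144 → V/F = 0.378
  V/F = 0.378: g = 0.0006, g' = -1.175 → V/F = 0.379
Converged at V/F = 0.379.
Compositions from xᵢ = zᵢ/(1+V/F(Kᵢ−1)), yᵢ = Kᵢxᵢ:
  A: x = 0.207, y = 0.734
  B: x = 0.286, y = 0.140
  C: x = 0.506, y = 0.126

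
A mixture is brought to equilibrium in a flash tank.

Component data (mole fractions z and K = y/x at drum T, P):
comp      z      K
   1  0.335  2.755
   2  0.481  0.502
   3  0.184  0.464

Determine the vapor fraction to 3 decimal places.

Rachford–Rice: g(ψ) = Σ zᵢ(Kᵢ−1)/(1+ψ(Kᵢ−1)) = 0.
g(0) = ΣzᵢKᵢ − 1 = 0.250 and g(1) = 1 − Σzᵢ/Kᵢ = -0.476, so a root lies in (0, 1).
Iterate (Newton) starting at ψ = 0.37:
  ψ = 0.370: g = -0.0602, g' = -0.641 → ψ = 0.276
  ψ = 0.276: g = 0.0026, g' = -0.701 → ψ = 0.280
Converged at ψ = 0.280.

ψ = 0.280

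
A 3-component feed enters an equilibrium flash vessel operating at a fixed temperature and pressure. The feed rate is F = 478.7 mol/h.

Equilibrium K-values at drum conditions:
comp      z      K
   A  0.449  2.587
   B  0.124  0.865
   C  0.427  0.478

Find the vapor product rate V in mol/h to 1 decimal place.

Let β = V/F and solve Σ zᵢ(Kᵢ−1)/(1+β(Kᵢ−1)) = 0.
Check two-phase: ΣzᵢKᵢ = 1.473 > 1 and Σzᵢ/Kᵢ = 1.210 > 1, so g(0) = 0.473 > 0 and g(1) = -0.210 < 0.
Newton–Raphson from β = 0.33:
  β = 0.330: g = 0.1808, g' = -0.659 → β = 0.604
  β = 0.604: g = 0.0199, g' = -0.546 → β = 0.641
Converged at β = 0.641.
Then V = β·F = 0.6409·478.7 = 306.8 mol/h and L = F − V = 171.9 mol/h.

V = 306.8 mol/h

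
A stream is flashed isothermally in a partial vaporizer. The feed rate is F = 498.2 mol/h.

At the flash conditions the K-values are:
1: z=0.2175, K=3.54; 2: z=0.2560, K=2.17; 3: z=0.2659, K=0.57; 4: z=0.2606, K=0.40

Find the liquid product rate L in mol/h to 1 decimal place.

Iterate (Newton) starting at V/F = 0.67:
  V/F = 0.6700: g = -0.04970, g' = -0.6617 → V/F = 0.5949
  V/F = 0.5949: g = -0.00017, g' = -0.6600 → V/F = 0.5946
Converged at V/F = 0.5946.
Then V = V/F·F = 0.5946·498.2 = 296.2 mol/h and L = F − V = 202.0 mol/h.

L = 202.0 mol/h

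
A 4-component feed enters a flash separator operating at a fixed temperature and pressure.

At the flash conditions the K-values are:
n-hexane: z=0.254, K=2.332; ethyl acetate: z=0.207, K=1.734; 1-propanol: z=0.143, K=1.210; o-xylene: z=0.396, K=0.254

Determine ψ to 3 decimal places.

Material balance + equilibrium reduce to Σ zᵢ(Kᵢ−1)/(1+ψ(Kᵢ−1)) = 0.
g(0) = ΣzᵢKᵢ − 1 = 0.225 and g(1) = 1 − Σzᵢ/Kᵢ = -0.906, so a root lies in (0, 1).
Iterate (Newton) starting at ψ = 0.61:
  ψ = 0.610: g = -0.2239, g' = -0.937 → ψ = 0.371
  ψ = 0.371: g = -0.0349, g' = -0.698 → ψ = 0.321
Converged at ψ = 0.321.

ψ = 0.321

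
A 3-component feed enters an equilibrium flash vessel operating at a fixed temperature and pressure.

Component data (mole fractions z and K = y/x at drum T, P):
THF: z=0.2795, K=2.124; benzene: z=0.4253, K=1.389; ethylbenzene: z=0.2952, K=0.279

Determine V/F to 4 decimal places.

Iterate (Newton) starting at V/F = 0.53:
  V/F = 0.5300: g = -0.01043, g' = -0.5849 → V/F = 0.5122
  V/F = 0.5122: g = -0.00011, g' = -0.5727 → V/F = 0.5120
Converged at V/F = 0.5120.

V/F = 0.5120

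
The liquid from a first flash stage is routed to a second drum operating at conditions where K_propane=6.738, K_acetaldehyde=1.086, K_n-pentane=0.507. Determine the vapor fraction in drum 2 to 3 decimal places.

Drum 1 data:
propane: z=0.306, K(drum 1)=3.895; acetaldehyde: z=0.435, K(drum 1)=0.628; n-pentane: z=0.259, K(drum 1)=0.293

V/F (drum 2) = 0.578

Drum 1:
Material balance + equilibrium reduce to Σ zᵢ(Kᵢ−1)/(1+ψ₁(Kᵢ−1)) = 0.
g(0) = ΣzᵢKᵢ − 1 = 0.541 and g(1) = 1 − Σzᵢ/Kᵢ = -0.655, so a root lies in (0, 1).
Iterate (Newton) starting at ψ₁ = 0.5:
  ψ₁ = 0.500: g = -0.1201, g' = -0.829 → ψ₁ = 0.355
  ψ₁ = 0.355: g = 0.0059, g' = -0.934 → ψ₁ = 0.361
Converged at ψ₁ = 0.361.
Drum-1 compositions:
  propane: x = 0.150, y = 0.582
  acetaldehyde: x = 0.503, y = 0.316
  n-pentane: x = 0.348, y = 0.102
Drum-2 feed = drum-1 liquid: z₂ = (0.1495, 0.5026, 0.3479).
Drum 2:
Material balance + equilibrium reduce to Σ zᵢ(Kᵢ−1)/(1+ψ₂(Kᵢ−1)) = 0.
Feasibility: ΣzᵢKᵢ = 1.730, Σzᵢ/Kᵢ = 1.171 — both > 1, two phases present.
Newton–Raphson from ψ₂ = 0.43:
  ψ₂ = 0.430: g = 0.0715, g' = -0.549 → ψ₂ = 0.560
  ψ₂ = 0.560: g = 0.0079, g' = -0.442 → ψ₂ = 0.578
Converged at ψ₂ = 0.578.
  propane: x = 0.035, y = 0.233
  acetaldehyde: x = 0.479, y = 0.520
  n-pentane: x = 0.487, y = 0.247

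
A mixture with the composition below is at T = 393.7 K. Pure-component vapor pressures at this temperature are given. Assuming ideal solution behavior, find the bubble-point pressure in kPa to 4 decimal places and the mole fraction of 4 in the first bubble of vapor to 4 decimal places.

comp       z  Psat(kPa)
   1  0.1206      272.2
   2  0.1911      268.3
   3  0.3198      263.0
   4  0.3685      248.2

Pbub = 259.6685 kPa, y_4 = 0.3522

At the bubble point ψ → 0, so ΣzᵢKᵢ = 1 with Kᵢ = Pᵢˢᵃᵗ/P ⇒ P = ΣzᵢPᵢˢᵃᵗ.
P = 0.1206·272.2 + 0.1911·268.3 + 0.3198·263.0 + 0.3685·248.2 = 259.6685 kPa
yᵢ = zᵢPᵢˢᵃᵗ/P ⇒ y_4 = 0.3685·248.2/259.6685 = 0.3522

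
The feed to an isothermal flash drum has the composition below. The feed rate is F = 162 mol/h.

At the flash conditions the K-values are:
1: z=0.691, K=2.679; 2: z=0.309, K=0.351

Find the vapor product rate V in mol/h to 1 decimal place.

V = 142.7 mol/h

Iterate (Newton) starting at ψ = 0.62:
  ψ = 0.620: g = 0.2329, g' = -0.832 → ψ = 0.900
  ψ = 0.900: g = -0.0200, g' = -1.061 → ψ = 0.881
Converged at ψ = 0.881.
Then V = ψ·F = 0.8807·162 = 142.7 mol/h and L = F − V = 19.3 mol/h.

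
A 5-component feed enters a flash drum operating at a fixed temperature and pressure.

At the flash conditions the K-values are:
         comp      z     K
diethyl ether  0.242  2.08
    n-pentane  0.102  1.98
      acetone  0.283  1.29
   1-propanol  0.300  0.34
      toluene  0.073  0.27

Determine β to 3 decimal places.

β = 0.369

Iterate (Newton) starting at β = 0.53:
  β = 0.530: g = -0.0883, g' = -0.587 → β = 0.380
  β = 0.380: g = -0.0058, g' = -0.520 → β = 0.369
Converged at β = 0.369.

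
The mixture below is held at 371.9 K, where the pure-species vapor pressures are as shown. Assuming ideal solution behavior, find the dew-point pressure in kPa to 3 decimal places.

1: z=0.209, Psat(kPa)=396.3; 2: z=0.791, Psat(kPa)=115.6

Pdew = 135.686 kPa

At the dew point ψ → 1, so Σzᵢ/Kᵢ = 1 with Kᵢ = Pᵢˢᵃᵗ/P ⇒ 1/P = Σzᵢ/Pᵢˢᵃᵗ.
1/P = 0.209/396.3 + 0.791/115.6 = 0.007370 ⇒ P = 135.686 kPa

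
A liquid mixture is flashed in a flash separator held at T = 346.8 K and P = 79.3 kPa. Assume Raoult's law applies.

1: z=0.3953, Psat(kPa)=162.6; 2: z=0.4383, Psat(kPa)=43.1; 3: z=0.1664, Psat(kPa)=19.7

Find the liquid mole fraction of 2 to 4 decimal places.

Raoult's law: Kᵢ = Pᵢˢᵃᵗ/P = Pᵢˢᵃᵗ/79.3.
  K_1 = 162.6/79.3 = 2.050441, K_2 = 43.1/79.3 = 0.543506, K_3 = 19.7/79.3 = 0.248424
Rachford–Rice: g(V/F) = Σ zᵢ(Kᵢ−1)/(1+V/F(Kᵢ−1)) = 0.
Check two-phase: ΣzᵢKᵢ = 1.0901 > 1 and Σzᵢ/Kᵢ = 1.6690 > 1, so g(0) = 0.0901 > 0 and g(1) = -0.6690 < 0.
Iterate (Newton) starting at V/F = 0.49:
  V/F = 0.4900: g = -0.18156, g' = -0.5772 → V/F = 0.1754
  V/F = 0.1754: g = -0.01093, g' = -0.5436 → V/F = 0.1553
  V/F = 0.1553: g = 0.00005, g' = -0.5487 → V/F = 0.1554
Converged at V/F = 0.1554.
Compositions from xᵢ = zᵢ/(1+V/F(Kᵢ−1)), yᵢ = Kᵢxᵢ:
  1: x = 0.3398, y = 0.6968
  2: x = 0.4718, y = 0.2564
  3: x = 0.1884, y = 0.0468

x_2 = 0.4718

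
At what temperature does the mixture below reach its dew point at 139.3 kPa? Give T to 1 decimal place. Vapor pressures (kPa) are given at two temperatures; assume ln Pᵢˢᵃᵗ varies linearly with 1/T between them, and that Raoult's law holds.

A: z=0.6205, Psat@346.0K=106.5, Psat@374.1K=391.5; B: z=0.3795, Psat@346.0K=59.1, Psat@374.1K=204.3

Dew-point temperature: Σzᵢ·P/Pᵢˢᵃᵗ(T) = 1. Interpolate ln Pᵢˢᵃᵗ = aᵢ + bᵢ/T.
  T = 346.0 K: ΣzᵢP/Pᵢˢᵃᵗ = 1.7061
  T = 374.1 K: ΣzᵢP/Pᵢˢᵃᵗ = 0.4795
  T = 360.1 K: ΣzᵢP/Pᵢˢᵃᵗ = 0.8803
  T = 353.1 K: ΣzᵢP/Pᵢˢᵃᵗ = 1.2145
  T = 356.6 K: ΣzᵢP/Pᵢˢᵃᵗ = 1.0324
  T = 358.4 K: ΣzᵢP/Pᵢˢᵃᵗ = 0.9508
Interpolating between 356.6 K and 358.4 K gives T ≈ 357.3 K.

T = 357.3 K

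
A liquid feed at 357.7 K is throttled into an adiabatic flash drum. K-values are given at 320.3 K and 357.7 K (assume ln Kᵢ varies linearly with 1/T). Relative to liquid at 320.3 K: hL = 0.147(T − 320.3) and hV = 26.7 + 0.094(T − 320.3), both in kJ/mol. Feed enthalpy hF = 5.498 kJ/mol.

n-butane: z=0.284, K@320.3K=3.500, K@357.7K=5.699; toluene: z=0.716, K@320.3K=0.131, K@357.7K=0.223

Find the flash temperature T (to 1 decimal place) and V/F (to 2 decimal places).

T = 335.6 K, V/F = 0.13

Adiabatic flash: solve Rachford–Rice at each trial T, then check hF = ψ·hV(T) + (1−ψ)·hL(T).
  T = 320.3 K: K = (3.500, 0.131), RR gives ψ = 0.040, H_out = 1.079 kJ/mol
  T = 357.7 K: K = (5.699, 0.223), RR gives ψ = 0.213, H_out = 10.766 kJ/mol
  T = 339.0 K: K = (4.527, 0.173), RR gives ψ = 0.141, H_out = 6.363 kJ/mol
  T = 329.6 K: K = (3.992, 0.151), RR gives ψ = 0.095, H_out = 3.865 kJ/mol
  T = 334.3 K: K = (4.255, 0.162), RR gives ψ = 0.119, H_out = 5.146 kJ/mol
  T = 336.6 K: K = (4.387, 0.168), RR gives ψ = 0.130, H_out = 5.749 kJ/mol
Linear interpolation between T = 334.3 (H_out = 5.146) and T = 336.6 (H_out = 5.749) on hF = 5.498 gives T ≈ 335.6 K, at which ψ = 0.13.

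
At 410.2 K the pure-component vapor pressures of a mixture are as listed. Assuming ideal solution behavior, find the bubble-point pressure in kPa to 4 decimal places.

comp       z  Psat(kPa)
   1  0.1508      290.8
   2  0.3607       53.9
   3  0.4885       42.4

Pbub = 84.0068 kPa

At the bubble point ψ → 0, so ΣzᵢKᵢ = 1 with Kᵢ = Pᵢˢᵃᵗ/P ⇒ P = ΣzᵢPᵢˢᵃᵗ.
P = 0.1508·290.8 + 0.3607·53.9 + 0.4885·42.4 = 84.0068 kPa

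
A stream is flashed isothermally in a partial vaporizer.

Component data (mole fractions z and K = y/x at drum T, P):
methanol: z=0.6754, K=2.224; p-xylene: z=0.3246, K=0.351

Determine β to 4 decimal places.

β = 0.7755

Binary case is linear: z₁(K₁−1)(1+β(K₂−1)) + z₂(K₂−1)(1+β(K₁−1)) = 0
⇒ β = [z₁(K₁−1)+z₂(K₂−1)] / [−(K₁−1)(K₂−1)] = 0.61602/0.79438 = 0.7755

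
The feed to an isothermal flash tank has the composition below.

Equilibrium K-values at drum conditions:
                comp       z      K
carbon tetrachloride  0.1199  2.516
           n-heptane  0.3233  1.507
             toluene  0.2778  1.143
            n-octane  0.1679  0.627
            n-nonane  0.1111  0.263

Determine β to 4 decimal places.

β = 0.6789

Let β = V/F and solve Σ zᵢ(Kᵢ−1)/(1+β(Kᵢ−1)) = 0.
g(0) = ΣzᵢKᵢ − 1 = 0.2409 and g(1) = 1 − Σzᵢ/Kᵢ = -0.1954, so a root lies in (0, 1).
Newton iteration, β⁰ = 0.49:
  β = 0.4900: g = 0.06792, g' = -0.3318 → β = 0.6947
  β = 0.6947: g = -0.00642, g' = -0.4115 → β = 0.6791
  β = 0.6791: g = -0.00008, g' = -0.4013 → β = 0.6789
Converged at β = 0.6789.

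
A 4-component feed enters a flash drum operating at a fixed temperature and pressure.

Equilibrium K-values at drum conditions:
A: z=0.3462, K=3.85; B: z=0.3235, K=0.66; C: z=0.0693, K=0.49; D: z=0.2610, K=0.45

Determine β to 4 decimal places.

Material balance + equilibrium reduce to Σ zᵢ(Kᵢ−1)/(1+β(Kᵢ−1)) = 0.
g(0) = ΣzᵢKᵢ − 1 = 0.6978 and g(1) = 1 − Σzᵢ/Kᵢ = -0.3015, so a root lies in (0, 1).
Newton–Raphson from β = 0.5:
  β = 0.5000: g = 0.02892, g' = -0.7151 → β = 0.5404
  β = 0.5404: g = 0.00061, g' = -0.6861 → β = 0.5413
Converged at β = 0.5413.

β = 0.5413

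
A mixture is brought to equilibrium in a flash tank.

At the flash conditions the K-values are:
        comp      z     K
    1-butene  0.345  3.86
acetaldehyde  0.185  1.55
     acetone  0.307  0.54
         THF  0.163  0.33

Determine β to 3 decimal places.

β = 0.684

Newton iteration, β⁰ = 0.49:
  β = 0.490: g = 0.1461, g' = -0.795 → β = 0.674
  β = 0.674: g = 0.0075, g' = -0.739 → β = 0.684
Converged at β = 0.684.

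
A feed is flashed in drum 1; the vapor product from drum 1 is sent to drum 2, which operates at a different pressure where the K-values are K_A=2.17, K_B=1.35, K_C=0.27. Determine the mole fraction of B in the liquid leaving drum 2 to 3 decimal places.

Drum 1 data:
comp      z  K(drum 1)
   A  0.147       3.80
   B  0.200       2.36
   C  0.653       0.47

x_B (drum 2) = 0.298

Drum 1:
Rachford–Rice: g(ψ₁) = Σ zᵢ(Kᵢ−1)/(1+ψ₁(Kᵢ−1)) = 0.
Check two-phase: ΣzᵢKᵢ = 1.338 > 1 and Σzᵢ/Kᵢ = 1.513 > 1, so g(0) = 0.338 > 0 and g(1) = -0.513 < 0.
Newton–Raphson from ψ₁ = 0.46:
  ψ₁ = 0.460: g = -0.1105, g' = -0.681 → ψ₁ = 0.298
  ψ₁ = 0.298: g = 0.0071, g' = -0.789 → ψ₁ = 0.307
Converged at ψ₁ = 0.307.
Drum-1 compositions:
  A: x = 0.079, y = 0.300
  B: x = 0.141, y = 0.333
  C: x = 0.780, y = 0.367
Drum-2 feed = drum-1 vapor: z₂ = (0.3005, 0.3330, 0.3665).
Drum 2:
Newton–Raphson from ψ₂ = 0.34:
  ψ₂ = 0.340: g = -0.0002, g' = -0.589 → ψ₂ = 0.340
Converged at ψ₂ = 0.340.
  A: x = 0.215, y = 0.467
  B: x = 0.298, y = 0.402
  C: x = 0.487, y = 0.132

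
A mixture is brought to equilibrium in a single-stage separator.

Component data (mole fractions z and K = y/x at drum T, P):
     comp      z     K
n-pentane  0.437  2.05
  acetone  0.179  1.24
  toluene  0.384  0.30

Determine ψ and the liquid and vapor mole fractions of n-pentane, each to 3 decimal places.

ψ = 0.382, x_n-pentane = 0.312, y_n-pentane = 0.639

Material balance + equilibrium reduce to Σ zᵢ(Kᵢ−1)/(1+ψ(Kᵢ−1)) = 0.
Check two-phase: ΣzᵢKᵢ = 1.233 > 1 and Σzᵢ/Kᵢ = 1.638 > 1, so g(0) = 0.233 > 0 and g(1) = -0.638 < 0.
Iterate (Newton) starting at ψ = 0.38:
  ψ = 0.380: g = 0.0011, g' = -0.604 → ψ = 0.382
Converged at ψ = 0.382.
Compositions from xᵢ = zᵢ/(1+ψ(Kᵢ−1)), yᵢ = Kᵢxᵢ:
  n-pentane: x = 0.312, y = 0.639
  acetone: x = 0.164, y = 0.203
  toluene: x = 0.524, y = 0.157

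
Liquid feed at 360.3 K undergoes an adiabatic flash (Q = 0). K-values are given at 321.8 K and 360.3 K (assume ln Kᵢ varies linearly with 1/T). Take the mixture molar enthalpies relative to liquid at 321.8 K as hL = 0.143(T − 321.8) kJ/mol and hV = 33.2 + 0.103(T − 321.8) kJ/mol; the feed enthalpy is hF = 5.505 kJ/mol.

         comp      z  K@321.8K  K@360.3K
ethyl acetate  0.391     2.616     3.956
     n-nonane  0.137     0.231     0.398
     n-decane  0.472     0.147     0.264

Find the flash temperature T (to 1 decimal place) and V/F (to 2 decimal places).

Adiabatic flash: solve Rachford–Rice at each trial T, then check hF = ψ·hV(T) + (1−ψ)·hL(T).
  T = 321.8 K: K = (2.616, 0.231, 0.147), RR gives ψ = 0.092, H_out = 3.049 kJ/mol
  T = 360.3 K: K = (3.956, 0.398, 0.264), RR gives ψ = 0.347, H_out = 16.486 kJ/mol
  T = 341.1 K: K = (3.256, 0.308, 0.200), RR gives ψ = 0.234, H_out = 10.349 kJ/mol
  T = 331.5 K: K = (2.930, 0.268, 0.173), RR gives ψ = 0.169, H_out = 6.944 kJ/mol
  T = 326.6 K: K = (2.769, 0.249, 0.159), RR gives ψ = 0.132, H_out = 5.049 kJ/mol
  T = 329.1 K: K = (2.851, 0.259, 0.166), RR gives ψ = 0.152, H_out = 6.032 kJ/mol
  T = 327.9 K: K = (2.811, 0.254, 0.163), RR gives ψ = 0.142, H_out = 5.565 kJ/mol
Linear interpolation between T = 326.6 (H_out = 5.049) and T = 327.9 (H_out = 5.565) on hF = 5.505 gives T ≈ 327.7 K, at which ψ = 0.14.

T = 327.7 K, V/F = 0.14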